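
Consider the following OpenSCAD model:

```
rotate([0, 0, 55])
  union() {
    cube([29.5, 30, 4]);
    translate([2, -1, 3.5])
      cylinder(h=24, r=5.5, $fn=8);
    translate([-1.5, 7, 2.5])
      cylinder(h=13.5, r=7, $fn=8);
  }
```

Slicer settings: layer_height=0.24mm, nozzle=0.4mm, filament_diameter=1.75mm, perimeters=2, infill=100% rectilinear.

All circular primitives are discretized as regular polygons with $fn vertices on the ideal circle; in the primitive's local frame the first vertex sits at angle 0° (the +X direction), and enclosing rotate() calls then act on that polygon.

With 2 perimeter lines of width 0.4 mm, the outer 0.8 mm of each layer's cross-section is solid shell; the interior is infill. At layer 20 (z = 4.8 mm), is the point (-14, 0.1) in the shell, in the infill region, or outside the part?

At z = 4.8 mm: the cube does not reach this height (z outside [0, 4]); the r=5.5 cylinder at (2, -1) gives a regular 8-gon of circumradius 5.5 (constant along its height); the cylinder at (-1.5, 7): section is a regular 8-gon, circumradius r=7; Merging all regions: the regions partially overlap (shared area 17.27 mm²), so overlapping operands fuse into one piece — 1 connected region; (rotated 55° about Z; rotation is an isometry so areas/perimeters/island counts are preserved). Overall, the cross-section is a single solid region. Undo the 55° rotation: the query point maps to (-7.948, 11.525) in the un-rotated model frame. The nearest boundary edge runs (-8.50, 7.00)→(-6.45, 11.95); distance from the point to it = 1.22 mm. The point is not inside any of the regions above, so it lies outside the cross-section (1.22 mm from the nearest boundary).

outside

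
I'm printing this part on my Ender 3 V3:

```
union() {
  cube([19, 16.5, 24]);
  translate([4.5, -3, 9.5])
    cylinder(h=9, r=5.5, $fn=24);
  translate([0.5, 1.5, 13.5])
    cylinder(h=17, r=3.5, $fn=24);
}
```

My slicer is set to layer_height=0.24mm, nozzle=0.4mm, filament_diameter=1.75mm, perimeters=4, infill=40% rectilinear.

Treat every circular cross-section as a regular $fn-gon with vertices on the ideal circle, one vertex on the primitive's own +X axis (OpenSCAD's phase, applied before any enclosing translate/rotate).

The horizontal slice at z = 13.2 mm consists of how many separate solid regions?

At z = 13.2 mm: the cube (footprint 19×16.5) is included at this height; the r=5.5 cylinder at (4.5, -3) gives a regular 24-gon of circumradius 5.5 (constant along its height); the cylinder at (0.5, 1.5) is absent (z outside [13.5, 30.5]); Combining (union): the regions partially overlap (shared area 15.88 mm²), so overlapping operands fuse into one piece — 1 connected region. The result has 1 disconnected region.

1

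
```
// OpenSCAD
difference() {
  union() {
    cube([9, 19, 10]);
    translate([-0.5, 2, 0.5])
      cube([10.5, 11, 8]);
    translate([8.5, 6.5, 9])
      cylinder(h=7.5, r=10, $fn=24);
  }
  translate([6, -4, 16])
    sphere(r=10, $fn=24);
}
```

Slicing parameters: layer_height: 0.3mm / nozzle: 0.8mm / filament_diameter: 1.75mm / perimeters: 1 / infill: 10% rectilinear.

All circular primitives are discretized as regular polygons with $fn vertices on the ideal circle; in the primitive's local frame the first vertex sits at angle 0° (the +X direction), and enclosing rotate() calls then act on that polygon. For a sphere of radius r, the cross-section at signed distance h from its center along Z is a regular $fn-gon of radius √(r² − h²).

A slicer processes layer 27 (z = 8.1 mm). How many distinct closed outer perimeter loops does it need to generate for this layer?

1

At z = 8.1 mm: the cube is present — its section is the full 9×19 rectangle; the cube at (-0.5, 2) (footprint 10.5×11) is included at this height; the cylinder at (8.5, 6.5) is absent (z outside [9, 16.5]); Taking the union: the regions partially overlap (shared area 99.00 mm²), so overlapping operands fuse into one piece — 1 connected region; the r=10 sphere at (6, -4) slices to a regular 24-gon of circumradius 6.131 (√(r²−h²) with h=7.9 from center); After the difference (first − rest): starting from the result so far, the r=10 sphere at (6, -4) partially overlaps it — only the 12.21 mm² overlap (of its 116.75 mm²) is removed, clipping the outline — 1 connected region. The result has 1 disconnected region.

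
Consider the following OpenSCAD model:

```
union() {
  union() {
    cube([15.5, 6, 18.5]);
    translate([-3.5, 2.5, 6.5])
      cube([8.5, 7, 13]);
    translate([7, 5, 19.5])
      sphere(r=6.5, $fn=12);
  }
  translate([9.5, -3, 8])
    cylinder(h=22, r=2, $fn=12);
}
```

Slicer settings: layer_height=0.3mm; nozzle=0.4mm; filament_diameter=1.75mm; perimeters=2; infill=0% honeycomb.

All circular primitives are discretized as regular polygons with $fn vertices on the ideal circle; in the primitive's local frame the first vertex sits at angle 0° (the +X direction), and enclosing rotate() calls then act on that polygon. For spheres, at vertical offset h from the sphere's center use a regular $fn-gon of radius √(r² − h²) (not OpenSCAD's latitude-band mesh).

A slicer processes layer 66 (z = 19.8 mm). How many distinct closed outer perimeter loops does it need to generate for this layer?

At z = 19.8 mm: the cube is not intersected at this z (z outside [0, 18.5]); the cube at (-3.5, 2.5) is absent (z outside [6.5, 19.5]); the r=6.5 sphere at (7, 5) contributes a regular 12-gon of circumradius √(6.5²−0.3²) = 6.493; Combining (union): only the r=6.5 sphere at (7, 5) is present, so the union is just that shape — 1 connected region; the r=2 cylinder at (9.5, -3) gives a regular 12-gon of circumradius 2 (constant along its height); Taking the union: the 2 present regions are separate (no shared area or edge), so areas and boundary lengths simply add and each stays a separate island — 2 connected regions. The result has 2 disconnected regions.

2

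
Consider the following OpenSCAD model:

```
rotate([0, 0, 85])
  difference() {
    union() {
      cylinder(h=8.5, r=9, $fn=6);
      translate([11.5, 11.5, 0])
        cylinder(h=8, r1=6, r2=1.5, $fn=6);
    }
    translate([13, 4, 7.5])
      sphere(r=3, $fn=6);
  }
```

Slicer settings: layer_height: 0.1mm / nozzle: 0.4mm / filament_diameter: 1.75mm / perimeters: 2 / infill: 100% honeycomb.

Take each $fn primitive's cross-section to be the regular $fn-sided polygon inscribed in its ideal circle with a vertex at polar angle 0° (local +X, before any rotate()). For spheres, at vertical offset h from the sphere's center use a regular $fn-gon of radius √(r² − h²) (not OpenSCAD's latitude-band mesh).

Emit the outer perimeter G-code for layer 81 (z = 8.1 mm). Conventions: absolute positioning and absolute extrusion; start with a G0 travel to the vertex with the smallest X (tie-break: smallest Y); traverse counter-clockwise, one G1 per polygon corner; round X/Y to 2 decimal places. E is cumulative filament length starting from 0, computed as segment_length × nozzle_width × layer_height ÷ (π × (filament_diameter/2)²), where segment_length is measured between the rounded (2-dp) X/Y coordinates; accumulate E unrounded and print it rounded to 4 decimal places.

G0 X-8.16 Y-3.80 Z8.10
G1 X-0.78 Y-8.97 E0.1498
G1 X7.37 Y-5.16 E0.2995
G1 X8.16 Y3.80 E0.4490
G1 X0.78 Y8.97 E0.5989
G1 X-7.37 Y5.16 E0.7485
G1 X-8.16 Y-3.80 E0.8981

At z = 8.1 mm: the r=9 cylinder contributes a regular 6-gon of circumradius 9; the cone at (11.5, 11.5) is absent (z outside [0, 8]); Combining (union): only the r=9 cylinder is present, so the union is just that shape — 1 connected region; the r=3 sphere at (13, 4) contributes a regular 6-gon of circumradius √(3²−0.6²) = 2.939; Taking the first minus the rest: starting from the result so far, the r=3 sphere at (13, 4) misses the remaining region (no effect) — 1 connected region; (whole slice rotated 85° about Z — lengths, areas and connectivity unchanged). The outline is a single polygon with 6 vertices. Extrusion per mm of travel: 0.4 × 0.1 / (π × 0.875²) = 0.016630. Accumulating E over each segment gives final E = 0.8981.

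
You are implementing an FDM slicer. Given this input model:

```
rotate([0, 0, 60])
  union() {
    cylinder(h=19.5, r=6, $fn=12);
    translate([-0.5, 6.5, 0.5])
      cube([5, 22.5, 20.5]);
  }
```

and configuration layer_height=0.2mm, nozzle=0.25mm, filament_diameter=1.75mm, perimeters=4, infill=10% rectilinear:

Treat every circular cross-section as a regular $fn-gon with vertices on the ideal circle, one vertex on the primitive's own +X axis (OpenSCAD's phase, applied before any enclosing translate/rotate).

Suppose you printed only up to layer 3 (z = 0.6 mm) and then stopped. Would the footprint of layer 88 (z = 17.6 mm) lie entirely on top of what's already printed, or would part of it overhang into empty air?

Compare the two slices. At z = 0.6: the r=6 cylinder contributes a regular 12-gon of circumradius 6 (area = (12/2)·6.000²·sin(360°/12) = 108.00 mm²); the 5×22.5 cube at (-0.5, 6.5) contributes its full rectangle (area 112.50 mm²); Taking the union: the 2 present regions are separate (no shared area or edge), so areas and boundary lengths simply add and each stays a separate island — area = 220.50 mm²; (rotated 60° about Z; rotation is an isometry so areas/perimeters/island counts are preserved). At z = 17.6: the r=6 cylinder contributes a regular 12-gon of circumradius 6 (area = (12/2)·6.000²·sin(360°/12) = 108.00 mm²); the cube at (-0.5, 6.5) (footprint 5×22.5) is included at this height (area 112.50 mm²); Combining (union): the 2 present regions are separate (no shared area or edge), so areas and boundary lengths simply add and each stays a separate island — area = 220.50 mm²; (whole slice rotated 60° about Z — lengths, areas and connectivity unchanged). Checking containment: the cross-section at z = 17.6 is a subset of the cross-section at z = 0.6.

entirely on top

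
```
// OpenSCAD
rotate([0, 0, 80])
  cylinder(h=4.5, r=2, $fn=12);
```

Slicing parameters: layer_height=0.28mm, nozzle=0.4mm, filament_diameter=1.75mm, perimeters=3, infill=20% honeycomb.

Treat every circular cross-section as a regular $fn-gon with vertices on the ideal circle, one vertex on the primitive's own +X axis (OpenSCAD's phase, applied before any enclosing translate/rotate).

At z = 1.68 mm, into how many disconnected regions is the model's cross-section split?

At z = 1.68 mm: the cylinder: section is a regular 12-gon, circumradius r=2; (rotated 80° about Z; rotation is an isometry so areas/perimeters/island counts are preserved). The result has 1 disconnected region.

1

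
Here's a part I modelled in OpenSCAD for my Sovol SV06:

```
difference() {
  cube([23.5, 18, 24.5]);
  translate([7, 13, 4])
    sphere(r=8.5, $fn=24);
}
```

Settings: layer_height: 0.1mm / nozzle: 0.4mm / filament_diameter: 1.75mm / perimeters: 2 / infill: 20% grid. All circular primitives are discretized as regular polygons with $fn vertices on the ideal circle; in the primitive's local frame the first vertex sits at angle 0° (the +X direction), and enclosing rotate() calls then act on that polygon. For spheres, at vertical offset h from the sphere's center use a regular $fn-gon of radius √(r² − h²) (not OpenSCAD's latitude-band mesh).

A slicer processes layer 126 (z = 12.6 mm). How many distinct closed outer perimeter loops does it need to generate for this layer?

1

At z = 12.6 mm: the cube is present — its section is the full 23.5×18 rectangle; the sphere at (7, 13) does not reach this height (|z−center|=8.600 > r=8.5); Taking the first minus the rest: none of the subtracted shapes is present at this height, so the 23.5×18 cube is unchanged — 1 connected region. The result has 1 disconnected region.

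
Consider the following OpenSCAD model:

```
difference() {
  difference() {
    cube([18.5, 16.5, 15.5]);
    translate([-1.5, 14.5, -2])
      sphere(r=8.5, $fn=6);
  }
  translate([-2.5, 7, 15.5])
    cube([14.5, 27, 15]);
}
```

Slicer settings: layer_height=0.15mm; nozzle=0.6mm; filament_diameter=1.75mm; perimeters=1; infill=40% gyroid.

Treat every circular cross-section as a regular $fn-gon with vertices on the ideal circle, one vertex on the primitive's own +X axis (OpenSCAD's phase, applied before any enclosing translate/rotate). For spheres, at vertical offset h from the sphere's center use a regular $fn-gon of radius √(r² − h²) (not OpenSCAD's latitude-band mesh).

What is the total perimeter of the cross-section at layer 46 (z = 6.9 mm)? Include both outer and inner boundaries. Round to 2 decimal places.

At z = 6.9 mm: the 18.5×16.5 cube contributes its full rectangle (perimeter 70.00 mm); the sphere at (-1.5, 14.5) does not reach this height (|z−center|=8.900 > r=8.5); Taking the first minus the rest: none of the subtracted shapes is present at this height, so the 18.5×16.5 cube is unchanged — boundary = 70.00 mm; the cube at (-2.5, 7) is not intersected at this z (z outside [15.5, 30.5]); After the difference (first − rest): none of the subtracted shapes is present at this height, so the result so far is unchanged — boundary = 70.00 mm. Overall, the cross-section is a single solid region. Total boundary length (outer) = 70.00 mm.

70.00 mm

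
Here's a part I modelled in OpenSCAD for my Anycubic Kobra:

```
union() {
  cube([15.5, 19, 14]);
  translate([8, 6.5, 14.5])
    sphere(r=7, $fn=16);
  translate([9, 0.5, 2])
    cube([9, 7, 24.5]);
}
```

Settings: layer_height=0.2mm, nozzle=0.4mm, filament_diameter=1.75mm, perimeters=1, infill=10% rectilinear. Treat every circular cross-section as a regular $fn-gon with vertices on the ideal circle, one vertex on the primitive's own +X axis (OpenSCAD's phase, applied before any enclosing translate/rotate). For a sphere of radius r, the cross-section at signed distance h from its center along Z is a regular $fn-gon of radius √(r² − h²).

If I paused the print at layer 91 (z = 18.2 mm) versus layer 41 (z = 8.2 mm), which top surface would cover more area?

layer 41 (z = 8.2 mm)

Layer 91 (z = 18.2): the cube is absent (z outside [0, 14]); the r=7 sphere at (8, 6.5) contributes a regular 16-gon of circumradius √(7²−3.7²) = 5.942 (area = (16/2)·5.942²·sin(360°/16) = 108.10 mm²); the 9×7 cube at (9, 0.5) contributes its full rectangle (area 63.00 mm²); Taking the union: the regions partially overlap — summed areas 171.10 mm² minus the doubly-counted overlap 26.03 mm² gives 145.08 mm² — area = 145.08 mm². So its area = 145.08 mm². Layer 41 (z = 8.2): the cube is present — its section is the full 15.5×19 rectangle (area 294.50 mm²); the r=7 sphere at (8, 6.5) contributes a regular 16-gon of circumradius √(7²−6.3²) = 3.051 (area = (16/2)·3.051²·sin(360°/16) = 28.50 mm²); the 9×7 cube at (9, 0.5) contributes its full rectangle (area 63.00 mm²); Combining (union): the regions partially overlap — summed areas 386.00 mm² minus the doubly-counted overlap 74.00 mm² gives 312.00 mm² — area = 312.00 mm². So its area = 312.00 mm². Layer 41 is larger (312.00 vs 145.08 mm²).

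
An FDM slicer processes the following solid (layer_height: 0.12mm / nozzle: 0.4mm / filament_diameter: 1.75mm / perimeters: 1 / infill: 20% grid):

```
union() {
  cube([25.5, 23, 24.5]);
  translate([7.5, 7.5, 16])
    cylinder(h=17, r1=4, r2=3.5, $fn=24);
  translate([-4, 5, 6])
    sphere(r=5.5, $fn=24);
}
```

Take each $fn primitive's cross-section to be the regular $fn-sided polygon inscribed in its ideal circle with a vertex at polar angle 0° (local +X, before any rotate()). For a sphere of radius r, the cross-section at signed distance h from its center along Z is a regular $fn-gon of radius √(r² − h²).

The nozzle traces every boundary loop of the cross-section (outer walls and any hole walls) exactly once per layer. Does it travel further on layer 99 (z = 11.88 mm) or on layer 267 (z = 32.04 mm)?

Layer 99 (z = 11.88): the 25.5×23 cube contributes its full rectangle (perimeter 97.00 mm); the cone at (7.5, 7.5) is not intersected at this z (z outside [16, 33]); the sphere at (-4, 5) is absent (|z−center|=5.880 > r=5.5); Merging all regions: only the 25.5×23 cube is present, so the union is just that shape — boundary = 97.00 mm. So its perimeter = 97.00 mm. Layer 267 (z = 32.04): the cube is absent (z outside [0, 24.5]); the cone at (7.5, 7.5) contributes a regular 24-gon of circumradius 3.528 (interpolated between r1=4 and r2=3.5 at t=0.944) (perimeter = 2·24·3.528·sin(180°/24) = 22.11 mm); the sphere at (-4, 5) is absent (|z−center|=26.040 > r=5.5); Merging all regions: only the cone at (7.5, 7.5) is present, so the union is just that shape — boundary = 22.11 mm. So its perimeter = 22.11 mm. Layer 99 is larger (97.00 vs 22.11 mm).

layer 99 (z = 11.88 mm)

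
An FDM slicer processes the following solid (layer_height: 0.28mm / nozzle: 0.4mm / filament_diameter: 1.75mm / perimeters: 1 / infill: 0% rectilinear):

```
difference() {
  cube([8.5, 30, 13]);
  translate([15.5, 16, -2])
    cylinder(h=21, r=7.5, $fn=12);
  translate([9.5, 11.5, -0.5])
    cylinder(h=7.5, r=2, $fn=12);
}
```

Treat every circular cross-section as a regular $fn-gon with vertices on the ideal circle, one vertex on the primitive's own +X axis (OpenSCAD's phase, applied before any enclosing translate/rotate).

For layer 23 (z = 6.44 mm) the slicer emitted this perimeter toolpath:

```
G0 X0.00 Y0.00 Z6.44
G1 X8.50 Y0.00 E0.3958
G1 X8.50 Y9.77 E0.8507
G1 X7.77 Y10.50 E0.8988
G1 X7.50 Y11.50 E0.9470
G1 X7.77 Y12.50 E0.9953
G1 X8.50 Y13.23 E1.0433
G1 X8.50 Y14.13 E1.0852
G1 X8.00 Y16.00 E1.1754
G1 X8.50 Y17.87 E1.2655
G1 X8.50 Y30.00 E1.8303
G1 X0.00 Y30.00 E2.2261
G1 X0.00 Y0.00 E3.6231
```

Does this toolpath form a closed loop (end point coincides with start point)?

Start point (G0): (0.00, 0.00). End point (last G1): the path returns to the start — closed.

yes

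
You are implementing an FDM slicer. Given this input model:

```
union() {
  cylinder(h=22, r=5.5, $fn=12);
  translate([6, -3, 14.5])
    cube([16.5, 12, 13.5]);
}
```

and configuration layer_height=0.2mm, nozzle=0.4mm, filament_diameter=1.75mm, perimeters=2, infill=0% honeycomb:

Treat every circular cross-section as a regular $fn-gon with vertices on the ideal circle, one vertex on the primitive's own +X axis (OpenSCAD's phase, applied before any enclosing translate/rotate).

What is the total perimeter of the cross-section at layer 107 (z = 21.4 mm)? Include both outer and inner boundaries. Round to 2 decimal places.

At z = 21.4 mm: the r=5.5 cylinder contributes a regular 12-gon of circumradius 5.5 (perimeter = 2·12·5.500·sin(180°/12) = 34.16 mm); the cube at (6, -3) (footprint 16.5×12) is included at this height (perimeter 57.00 mm); Merging all regions: the 2 present regions are separate (no shared area or edge), so areas and boundary lengths simply add and each stays a separate island — boundary = 91.16 mm. Overall, the cross-section has 2 separate islands. Total boundary length (outer) = 91.16 mm.

91.16 mm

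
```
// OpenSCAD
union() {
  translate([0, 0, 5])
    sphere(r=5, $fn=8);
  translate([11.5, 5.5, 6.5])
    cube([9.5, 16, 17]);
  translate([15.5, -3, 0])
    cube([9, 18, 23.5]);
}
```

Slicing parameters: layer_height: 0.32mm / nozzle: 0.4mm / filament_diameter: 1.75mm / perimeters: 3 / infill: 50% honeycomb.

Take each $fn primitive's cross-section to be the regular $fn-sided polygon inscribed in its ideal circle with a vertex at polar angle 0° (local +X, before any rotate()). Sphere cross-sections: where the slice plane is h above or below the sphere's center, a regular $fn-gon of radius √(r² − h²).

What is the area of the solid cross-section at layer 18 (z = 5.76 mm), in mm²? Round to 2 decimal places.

231.08 mm²

At z = 5.76 mm: the r=5 sphere slices to a regular 8-gon of circumradius 4.942 (√(r²−h²) with h=0.76 from center) (area = (8/2)·4.942²·sin(360°/8) = 69.08 mm²); the cube at (11.5, 5.5) is not intersected at this z (z outside [6.5, 23.5]); the 9×18 cube at (15.5, -3) contributes its full rectangle (area 162.00 mm²); Merging all regions: the 2 present regions are separate (no shared area or edge), so areas and boundary lengths simply add and each stays a separate island — area = 231.08 mm². Overall, the cross-section has 2 separate islands. Net area = 231.08 mm².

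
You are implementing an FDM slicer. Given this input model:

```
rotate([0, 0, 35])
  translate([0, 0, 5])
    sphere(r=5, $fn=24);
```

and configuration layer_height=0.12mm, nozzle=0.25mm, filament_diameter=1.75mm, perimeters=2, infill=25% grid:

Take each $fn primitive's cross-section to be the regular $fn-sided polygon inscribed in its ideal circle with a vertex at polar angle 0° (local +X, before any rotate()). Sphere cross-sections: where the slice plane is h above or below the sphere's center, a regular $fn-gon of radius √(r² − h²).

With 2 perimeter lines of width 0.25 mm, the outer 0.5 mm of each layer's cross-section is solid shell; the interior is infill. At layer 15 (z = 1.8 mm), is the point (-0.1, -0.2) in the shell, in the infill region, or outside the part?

At z = 1.8 mm: the sphere: section is a regular 24-gon, circumradius = √(r²−h²) = √(5²−3.2²) = 3.842; (rotated 35° about Z; rotation is an isometry so areas/perimeters/island counts are preserved). Overall, the cross-section is a single solid region. Undo the 35° rotation: the query point maps to (-0.197, -0.106) in the un-rotated model frame. The nearest boundary edge runs (-3.71, -0.99)→(-3.33, -1.92); distance from the point to it = 3.59 mm. The point is inside the cross-section and 3.59 mm from the nearest boundary — more than the 0.5 mm shell width (2 × 0.25), so it's in the infill interior.

infill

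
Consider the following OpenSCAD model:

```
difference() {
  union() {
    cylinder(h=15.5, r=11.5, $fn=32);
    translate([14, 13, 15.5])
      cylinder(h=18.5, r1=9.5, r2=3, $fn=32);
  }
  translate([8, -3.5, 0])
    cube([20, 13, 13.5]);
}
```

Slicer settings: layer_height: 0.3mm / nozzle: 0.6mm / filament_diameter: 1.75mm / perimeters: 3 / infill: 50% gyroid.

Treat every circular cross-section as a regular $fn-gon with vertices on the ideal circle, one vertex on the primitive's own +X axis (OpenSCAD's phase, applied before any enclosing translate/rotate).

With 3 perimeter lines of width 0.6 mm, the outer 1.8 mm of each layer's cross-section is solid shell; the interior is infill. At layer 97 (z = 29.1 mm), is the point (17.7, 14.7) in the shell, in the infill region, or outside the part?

shell

At z = 29.1 mm: the cylinder is not intersected at this z (z outside [0, 15.5]); the cone at (14, 13) contributes a regular 32-gon of circumradius 4.722 (interpolated between r1=9.5 and r2=3 at t=0.735); Combining (union): only the cone at (14, 13) is present, so the union is just that shape — 1 connected region; the cube at (8, -3.5) is not intersected at this z (z outside [0, 13.5]); After the difference (first − rest): none of the subtracted shapes is present at this height, so the result so far is unchanged — 1 connected region. Overall, the cross-section is a single solid region. The nearest boundary edge runs (18.36, 14.81)→(17.93, 15.62); distance from the point to it = 0.63 mm. The point is inside the cross-section, 0.63 mm from the nearest boundary — within the 1.8 mm shell band (3 × 0.6).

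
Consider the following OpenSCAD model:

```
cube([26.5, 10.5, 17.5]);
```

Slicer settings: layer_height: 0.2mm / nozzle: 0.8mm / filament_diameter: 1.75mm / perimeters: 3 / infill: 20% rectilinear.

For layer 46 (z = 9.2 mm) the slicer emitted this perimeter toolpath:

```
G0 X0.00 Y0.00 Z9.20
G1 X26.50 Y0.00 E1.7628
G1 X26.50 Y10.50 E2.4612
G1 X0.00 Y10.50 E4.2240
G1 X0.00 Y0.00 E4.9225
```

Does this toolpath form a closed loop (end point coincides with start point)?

Start point (G0): (0.00, 0.00). End point (last G1): the path returns to the start — closed.

yes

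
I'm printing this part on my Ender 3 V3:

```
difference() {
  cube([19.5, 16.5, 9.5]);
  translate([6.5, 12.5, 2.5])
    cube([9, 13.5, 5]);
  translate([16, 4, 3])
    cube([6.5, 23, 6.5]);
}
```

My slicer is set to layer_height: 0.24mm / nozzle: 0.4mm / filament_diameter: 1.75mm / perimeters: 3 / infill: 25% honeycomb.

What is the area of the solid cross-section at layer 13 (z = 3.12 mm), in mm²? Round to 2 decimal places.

242.00 mm²

At z = 3.12 mm: the cube (footprint 19.5×16.5) is included at this height (area 321.75 mm²); the cube at (6.5, 12.5) (footprint 9×13.5) is included at this height (area 121.50 mm²); the 6.5×23 cube at (16, 4) contributes its full rectangle (area 149.50 mm²); Subtracting the remaining from the first: starting from the 19.5×16.5 cube (321.75 mm²), the 9×13.5 cube at (6.5, 12.5) partially overlaps it — only the 36.00 mm² overlap (of its 121.50 mm²) is removed, clipping the outline; the 6.5×23 cube at (16, 4) partially overlaps it — only the 43.75 mm² overlap (of its 149.50 mm²) is removed, clipping the outline — area = 242.00 mm². Overall, the cross-section is a single solid region. Net area = 242.00 mm².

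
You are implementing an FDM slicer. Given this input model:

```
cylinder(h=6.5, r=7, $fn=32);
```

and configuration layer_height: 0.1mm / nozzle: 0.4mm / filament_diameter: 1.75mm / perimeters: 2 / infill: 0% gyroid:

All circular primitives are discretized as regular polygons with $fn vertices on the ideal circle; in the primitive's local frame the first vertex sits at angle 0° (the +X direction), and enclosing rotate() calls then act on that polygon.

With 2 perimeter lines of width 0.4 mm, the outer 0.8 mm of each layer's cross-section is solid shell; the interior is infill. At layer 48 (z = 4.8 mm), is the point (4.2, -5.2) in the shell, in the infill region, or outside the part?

At z = 4.8 mm: the r=7 cylinder contributes a regular 32-gon of circumradius 7. Overall, the cross-section is a single solid region. The nearest boundary edge runs (3.89, -5.82)→(4.95, -4.95); distance from the point to it = 0.28 mm. The point is inside the cross-section, 0.28 mm from the nearest boundary — within the 0.8 mm shell band (2 × 0.4).

shell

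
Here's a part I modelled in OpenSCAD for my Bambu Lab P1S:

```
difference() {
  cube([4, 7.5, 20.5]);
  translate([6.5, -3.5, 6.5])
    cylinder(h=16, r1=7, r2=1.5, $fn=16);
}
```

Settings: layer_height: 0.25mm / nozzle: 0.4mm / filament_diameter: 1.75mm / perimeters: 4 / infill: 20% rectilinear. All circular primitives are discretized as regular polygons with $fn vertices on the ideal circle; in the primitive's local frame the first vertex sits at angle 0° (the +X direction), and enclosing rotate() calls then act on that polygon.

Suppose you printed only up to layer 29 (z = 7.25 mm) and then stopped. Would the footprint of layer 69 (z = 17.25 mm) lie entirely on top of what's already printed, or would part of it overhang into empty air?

part overhangs

Compare the two slices. At z = 7.25: the 4×7.5 cube contributes its full rectangle (area 30.00 mm²); the cone at (6.5, -3.5): at t=0.047 of its height the radius interpolates to r₁+(r₂−r₁)t = 6.742, giving a regular 16-gon of that circumradius (area = (16/2)·6.742²·sin(360°/16) = 139.17 mm²); After the difference (first − rest): starting from the 4×7.5 cube (30.00 mm²), the cone at (6.5, -3.5) partially overlaps it — only the 5.13 mm² overlap (of its 139.17 mm²) is removed, clipping the outline — area = 24.87 mm². At z = 17.25: the cube (footprint 4×7.5) is included at this height (area 30.00 mm²); the cone at (6.5, -3.5) (r1=7→r2=1.5) has section circumradius 3.305 here — a regular 16-gon (area = (16/2)·3.305²·sin(360°/16) = 33.43 mm²); After the difference (first − rest): starting from the 4×7.5 cube (30.00 mm²), the cone at (6.5, -3.5) misses the remaining region (no effect) — area = 30.00 mm². Checking containment: at z = 17.25 the cross-section extends beyond the z = 7.25 cross-section by about 5.13 mm².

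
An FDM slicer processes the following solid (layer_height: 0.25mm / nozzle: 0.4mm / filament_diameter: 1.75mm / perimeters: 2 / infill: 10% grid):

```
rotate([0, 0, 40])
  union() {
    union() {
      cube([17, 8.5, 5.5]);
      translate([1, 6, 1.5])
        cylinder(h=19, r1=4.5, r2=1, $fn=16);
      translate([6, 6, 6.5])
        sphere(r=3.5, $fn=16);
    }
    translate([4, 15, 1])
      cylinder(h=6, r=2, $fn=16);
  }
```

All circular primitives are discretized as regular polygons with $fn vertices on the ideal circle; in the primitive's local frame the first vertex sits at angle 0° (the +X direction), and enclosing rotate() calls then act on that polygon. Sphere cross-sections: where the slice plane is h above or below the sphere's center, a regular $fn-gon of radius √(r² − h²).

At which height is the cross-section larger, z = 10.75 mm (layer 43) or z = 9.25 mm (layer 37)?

layer 37 (z = 9.25 mm)

Layer 43 (z = 10.75): the cube is absent (z outside [0, 5.5]); the cone at (1, 6) (r1=4.5→r2=1) has section circumradius 2.796 here — a regular 16-gon (area = (16/2)·2.796²·sin(360°/16) = 23.93 mm²); the sphere at (6, 6) is not intersected at this z (|z−center|=4.250 > r=3.5); Combining (union): only the cone at (1, 6) is present, so the union is just that shape — area = 23.93 mm²; the cylinder at (4, 15) is absent (z outside [1, 7]); Combining (union): only the result so far is present, so the union is just that shape — area = 23.93 mm²; (whole slice rotated 40° about Z — lengths, areas and connectivity unchanged). So its area = 23.93 mm². Layer 37 (z = 9.25): the cube is absent (z outside [0, 5.5]); the cone at (1, 6): at t=0.408 of its height the radius interpolates to r₁+(r₂−r₁)t = 3.072, giving a regular 16-gon of that circumradius (area = (16/2)·3.072²·sin(360°/16) = 28.90 mm²); the r=3.5 sphere at (6, 6) contributes a regular 16-gon of circumradius √(3.5²−2.75²) = 2.165 (area = (16/2)·2.165²·sin(360°/16) = 14.35 mm²); Combining (union): the regions partially overlap — summed areas 43.25 mm² minus the doubly-counted overlap 0.14 mm² gives 43.11 mm² — area = 43.11 mm²; the cylinder at (4, 15) does not reach this height (z outside [1, 7]); Merging all regions: only that combined region is present, so the union is just that shape — area = 43.11 mm²; (rotated 40° about Z; rotation is an isometry so areas/perimeters/island counts are preserved). So its area = 43.11 mm². Layer 37 is larger (43.11 vs 23.93 mm²).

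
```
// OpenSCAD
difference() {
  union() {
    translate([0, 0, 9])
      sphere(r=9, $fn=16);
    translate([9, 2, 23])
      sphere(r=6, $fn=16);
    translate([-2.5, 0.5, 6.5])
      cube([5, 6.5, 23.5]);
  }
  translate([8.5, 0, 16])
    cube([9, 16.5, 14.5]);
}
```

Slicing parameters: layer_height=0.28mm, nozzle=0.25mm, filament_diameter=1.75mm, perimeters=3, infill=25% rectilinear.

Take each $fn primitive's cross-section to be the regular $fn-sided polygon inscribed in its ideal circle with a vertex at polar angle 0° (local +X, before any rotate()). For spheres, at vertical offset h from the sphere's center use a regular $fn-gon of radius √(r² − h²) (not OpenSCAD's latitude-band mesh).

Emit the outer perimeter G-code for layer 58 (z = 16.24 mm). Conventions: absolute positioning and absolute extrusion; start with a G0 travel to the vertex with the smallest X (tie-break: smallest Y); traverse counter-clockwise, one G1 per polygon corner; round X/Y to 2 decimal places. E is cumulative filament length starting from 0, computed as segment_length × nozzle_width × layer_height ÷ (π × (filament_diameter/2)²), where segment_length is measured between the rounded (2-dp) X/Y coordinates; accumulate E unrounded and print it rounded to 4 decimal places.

G0 X-5.35 Y0.00 Z16.24
G1 X-4.94 Y-2.05 E0.0608
G1 X-3.78 Y-3.78 E0.1215
G1 X-2.05 Y-4.94 E0.1821
G1 X0.00 Y-5.35 E0.2429
G1 X2.05 Y-4.94 E0.3038
G1 X3.78 Y-3.78 E0.3644
G1 X4.94 Y-2.05 E0.4250
G1 X5.35 Y0.00 E0.4858
G1 X4.94 Y2.05 E0.5467
G1 X3.78 Y3.78 E0.6073
G1 X2.50 Y4.64 E0.6522
G1 X2.50 Y7.00 E0.7209
G1 X-2.50 Y7.00 E0.8664
G1 X-2.50 Y4.64 E0.9351
G1 X-3.78 Y3.78 E0.9799
G1 X-4.94 Y2.05 E1.0406
G1 X-5.35 Y0.00 E1.1014

At z = 16.24 mm: the r=9 sphere slices to a regular 16-gon of circumradius 5.346 (√(r²−h²) with h=7.24 from center); the sphere at (9, 2) does not reach this height (|z−center|=6.760 > r=6); the 5×6.5 cube at (-2.5, 0.5) contributes its full rectangle; Taking the union: the regions partially overlap (shared area 22.89 mm²), so overlapping operands fuse into one piece — 1 connected region; the cube at (8.5, 0) (footprint 9×16.5) is included at this height; Subtracting the remaining from the first: starting from that combined region, the 9×16.5 cube at (8.5, 0) misses the remaining region (no effect) — 1 connected region. The outline is a single polygon with 17 vertices. Extrusion per mm of travel: 0.25 × 0.28 / (π × 0.875²) = 0.029103. Accumulating E over each segment gives final E = 1.1014.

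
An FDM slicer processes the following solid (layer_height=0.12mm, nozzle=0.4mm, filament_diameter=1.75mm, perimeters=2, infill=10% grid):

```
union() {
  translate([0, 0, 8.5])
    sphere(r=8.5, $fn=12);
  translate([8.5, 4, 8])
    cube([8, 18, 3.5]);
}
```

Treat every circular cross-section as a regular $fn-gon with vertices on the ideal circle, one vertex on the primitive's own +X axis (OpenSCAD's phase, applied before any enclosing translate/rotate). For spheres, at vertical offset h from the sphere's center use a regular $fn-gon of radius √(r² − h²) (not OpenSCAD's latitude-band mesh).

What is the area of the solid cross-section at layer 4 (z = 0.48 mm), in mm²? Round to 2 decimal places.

23.79 mm²

At z = 0.48 mm: the sphere: section is a regular 12-gon, circumradius = √(r²−h²) = √(8.5²−8.02²) = 2.816 (area = (12/2)·2.816²·sin(360°/12) = 23.79 mm²); the cube at (8.5, 4) is absent (z outside [8, 11.5]); Taking the union: only the r=8.5 sphere is present, so the union is just that shape — area = 23.79 mm². Overall, the cross-section is a single solid region. Net area = 23.79 mm².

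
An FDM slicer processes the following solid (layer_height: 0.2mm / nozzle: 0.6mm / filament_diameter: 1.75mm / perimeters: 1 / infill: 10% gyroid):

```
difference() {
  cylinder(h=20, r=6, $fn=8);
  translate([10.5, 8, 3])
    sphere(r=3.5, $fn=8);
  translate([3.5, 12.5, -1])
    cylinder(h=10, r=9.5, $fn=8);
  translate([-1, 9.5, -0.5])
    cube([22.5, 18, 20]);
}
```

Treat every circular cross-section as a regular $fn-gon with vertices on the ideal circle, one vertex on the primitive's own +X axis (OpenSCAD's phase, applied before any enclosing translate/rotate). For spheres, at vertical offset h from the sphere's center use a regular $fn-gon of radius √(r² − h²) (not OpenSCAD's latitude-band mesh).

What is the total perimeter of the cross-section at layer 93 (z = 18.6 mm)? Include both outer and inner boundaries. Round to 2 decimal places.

36.74 mm

At z = 18.6 mm: the cylinder: section is a regular 8-gon, circumradius r=6 (perimeter = 2·8·6.000·sin(180°/8) = 36.74 mm); the sphere at (10.5, 8) is absent (|z−center|=15.600 > r=3.5); the cylinder at (3.5, 12.5) does not reach this height (z outside [-1, 9]); the cube at (-1, 9.5) (footprint 22.5×18) is included at this height (perimeter 81.00 mm); Taking the first minus the rest: starting from the r=6 cylinder, the 22.5×18 cube at (-1, 9.5) misses the remaining region (no effect) — boundary = 36.74 mm. Overall, the cross-section is a single solid region. Total boundary length (outer) = 36.74 mm.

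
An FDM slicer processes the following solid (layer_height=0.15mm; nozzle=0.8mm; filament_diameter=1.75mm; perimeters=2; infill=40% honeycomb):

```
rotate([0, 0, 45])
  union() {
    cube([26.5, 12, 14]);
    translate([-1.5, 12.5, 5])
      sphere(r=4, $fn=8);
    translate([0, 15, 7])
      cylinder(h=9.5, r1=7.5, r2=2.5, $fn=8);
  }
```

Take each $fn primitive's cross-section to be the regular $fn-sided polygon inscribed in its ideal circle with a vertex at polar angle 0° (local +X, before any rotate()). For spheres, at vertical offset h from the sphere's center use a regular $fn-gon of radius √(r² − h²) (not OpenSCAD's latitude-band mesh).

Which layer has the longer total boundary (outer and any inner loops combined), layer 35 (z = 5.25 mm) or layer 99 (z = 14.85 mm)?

Layer 35 (z = 5.25): the 26.5×12 cube contributes its full rectangle (perimeter 77.00 mm); the r=4 sphere at (-1.5, 12.5) contributes a regular 8-gon of circumradius √(4²−0.25²) = 3.992 (perimeter = 2·8·3.992·sin(180°/8) = 24.44 mm); the cone at (0, 15) is not intersected at this z (z outside [7, 16.5]); Combining (union): the regions partially overlap (shared area 4.55 mm²), so the edge portions inside another operand are dropped and the merged outline is re-measured after clipping — boundary = 92.34 mm; (whole slice rotated 45° about Z — lengths, areas and connectivity unchanged). So its perimeter = 92.34 mm. Layer 99 (z = 14.85): the cube is absent (z outside [0, 14]); the sphere at (-1.5, 12.5) does not reach this height (|z−center|=9.850 > r=4); the cone at (0, 15) (r1=7.5→r2=2.5) has section circumradius 3.368 here — a regular 8-gon (perimeter = 2·8·3.368·sin(180°/8) = 20.62 mm); Merging all regions: only the cone at (0, 15) is present, so the union is just that shape — boundary = 20.62 mm; (whole slice rotated 45° about Z — lengths, areas and connectivity unchanged). So its perimeter = 20.62 mm. Layer 35 is larger (92.34 vs 20.62 mm).

layer 35 (z = 5.25 mm)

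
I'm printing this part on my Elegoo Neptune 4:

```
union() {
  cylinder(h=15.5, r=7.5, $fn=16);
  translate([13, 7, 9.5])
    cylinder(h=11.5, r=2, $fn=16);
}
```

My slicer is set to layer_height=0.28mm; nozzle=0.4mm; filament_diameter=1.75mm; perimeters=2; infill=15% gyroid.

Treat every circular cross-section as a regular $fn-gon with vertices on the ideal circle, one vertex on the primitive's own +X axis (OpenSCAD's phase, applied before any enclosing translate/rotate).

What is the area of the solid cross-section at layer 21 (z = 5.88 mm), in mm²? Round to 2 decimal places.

At z = 5.88 mm: the r=7.5 cylinder contributes a regular 16-gon of circumradius 7.5 (area = (16/2)·7.500²·sin(360°/16) = 172.21 mm²); the cylinder at (13, 7) is not intersected at this z (z outside [9.5, 21]); Taking the union: only the r=7.5 cylinder is present, so the union is just that shape — area = 172.21 mm². Overall, the cross-section is a single solid region. Net area = 172.21 mm².

172.21 mm²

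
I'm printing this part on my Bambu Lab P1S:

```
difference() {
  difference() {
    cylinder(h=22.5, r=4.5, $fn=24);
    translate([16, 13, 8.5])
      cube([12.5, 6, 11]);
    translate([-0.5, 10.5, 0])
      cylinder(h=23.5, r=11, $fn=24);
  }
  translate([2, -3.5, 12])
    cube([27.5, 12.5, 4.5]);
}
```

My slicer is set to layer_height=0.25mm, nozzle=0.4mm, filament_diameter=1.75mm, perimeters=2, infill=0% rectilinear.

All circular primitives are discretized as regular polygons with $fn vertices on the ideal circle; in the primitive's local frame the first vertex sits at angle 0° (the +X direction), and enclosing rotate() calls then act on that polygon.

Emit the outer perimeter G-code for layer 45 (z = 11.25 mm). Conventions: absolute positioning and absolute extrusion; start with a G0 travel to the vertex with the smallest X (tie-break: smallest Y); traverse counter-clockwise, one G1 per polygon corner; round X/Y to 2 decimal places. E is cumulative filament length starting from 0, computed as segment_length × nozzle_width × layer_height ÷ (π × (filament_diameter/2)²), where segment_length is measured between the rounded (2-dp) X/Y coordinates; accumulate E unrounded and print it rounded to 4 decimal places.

G0 X-4.50 Y0.00 Z11.25
G1 X-4.35 Y-1.16 E0.0486
G1 X-3.90 Y-2.25 E0.0977
G1 X-3.18 Y-3.18 E0.1466
G1 X-2.25 Y-3.90 E0.1955
G1 X-1.16 Y-4.35 E0.2445
G1 X0.00 Y-4.50 E0.2931
G1 X1.16 Y-4.35 E0.3417
G1 X2.25 Y-3.90 E0.3908
G1 X3.18 Y-3.18 E0.4397
G1 X3.90 Y-2.25 E0.4886
G1 X4.35 Y-1.16 E0.5376
G1 X4.50 Y0.00 E0.5862
G1 X4.40 Y0.73 E0.6168
G1 X2.35 Y-0.13 E0.7093
G1 X-0.50 Y-0.50 E0.8288
G1 X-3.35 Y-0.13 E0.9482
G1 X-4.46 Y0.33 E0.9982
G1 X-4.50 Y0.00 E1.0120

At z = 11.25 mm: the cylinder: section is a regular 24-gon, circumradius r=4.5; the cube at (16, 13) is present — its section is the full 12.5×6 rectangle; the r=11 cylinder at (-0.5, 10.5) gives a regular 24-gon of circumradius 11 (constant along its height); Subtracting the remaining from the first: starting from the r=4.5 cylinder, the 12.5×6 cube at (16, 13) misses the remaining region (no effect); the r=11 cylinder at (-0.5, 10.5) partially overlaps it — only the 32.45 mm² overlap (of its 375.81 mm²) is removed, clipping the outline — 1 connected region; the cube at (2, -3.5) is absent (z outside [12, 16.5]); Subtracting the remaining from the first: none of the subtracted shapes is present at this height, so the result so far is unchanged — 1 connected region. The outline is a single polygon with 18 vertices. Extrusion per mm of travel: 0.4 × 0.25 / (π × 0.875²) = 0.041575. Accumulating E over each segment gives final E = 1.0120.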